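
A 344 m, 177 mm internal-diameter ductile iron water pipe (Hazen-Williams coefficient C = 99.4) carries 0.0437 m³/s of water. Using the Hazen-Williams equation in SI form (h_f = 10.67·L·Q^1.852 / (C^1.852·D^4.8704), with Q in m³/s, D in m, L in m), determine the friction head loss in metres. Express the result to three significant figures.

h_f ≈ 10.2 m

h_f = 10.67·344·0.0437^1.852 / (99.4^1.852·0.177^4.8704) = 10.24 m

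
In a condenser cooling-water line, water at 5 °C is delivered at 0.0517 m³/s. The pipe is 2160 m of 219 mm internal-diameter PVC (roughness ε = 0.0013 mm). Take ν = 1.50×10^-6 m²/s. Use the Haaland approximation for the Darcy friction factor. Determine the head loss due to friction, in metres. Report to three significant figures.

h_f ≈ 14.7 m

V = 4Q/(πD²) = 4·0.0517/(π·0.219²) = 1.373 m/s
Re = VD/ν = 1.373·0.219/1.50×10^-6 = 2.00×10^5 → turbulent
ε/D = 0.0013/219 = 5.94×10^-6
Haaland: f = 0.01553
h_f = f(L/D)V²/(2g) = 0.01553·(2160/0.219)·1.373²/(2·9.81) = 14.70 m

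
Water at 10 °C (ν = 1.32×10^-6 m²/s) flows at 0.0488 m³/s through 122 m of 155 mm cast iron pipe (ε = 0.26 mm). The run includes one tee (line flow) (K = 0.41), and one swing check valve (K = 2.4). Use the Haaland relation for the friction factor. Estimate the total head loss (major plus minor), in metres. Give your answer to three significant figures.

H_L ≈ 7.13 m

V = 4Q/(πD²) = 2.586 m/s; V²/2g = 0.3409 m
Re = 3.04×10^5, ε/D = 0.00168 → f = 0.02300 (Haaland)
Major: h_f = f(L/D)·V²/2g = 0.02300·787.1·0.3409 = 6.171 m
Minor: ΣK = 2.81; h_m = ΣK·V²/2g = 0.9579 m
Total H_L = 6.171 + 0.9579 = 7.129 m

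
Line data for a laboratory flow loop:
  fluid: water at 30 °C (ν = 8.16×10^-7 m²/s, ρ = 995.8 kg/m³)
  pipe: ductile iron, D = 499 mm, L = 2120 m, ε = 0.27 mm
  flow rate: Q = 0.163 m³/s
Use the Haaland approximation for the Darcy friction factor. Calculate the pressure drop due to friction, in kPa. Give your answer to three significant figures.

Δp ≈ 26.2 kPa

V = 4Q/(πD²) = 4·0.163/(π·0.499²) = 0.8335 m/s
Re = VD/ν = 0.8335·0.499/8.16×10^-7 = 5.10×10^5 → turbulent
ε/D = 0.27/499 = 5.41×10^-4
Haaland: f = 0.01782
h_f = f(L/D)V²/(2g) = 0.01782·(2120/0.499)·0.8335²/(2·9.81) = 2.681 m
Δp = ρg·h_f = 995.8·9.81·2.681 = 26.19 kPa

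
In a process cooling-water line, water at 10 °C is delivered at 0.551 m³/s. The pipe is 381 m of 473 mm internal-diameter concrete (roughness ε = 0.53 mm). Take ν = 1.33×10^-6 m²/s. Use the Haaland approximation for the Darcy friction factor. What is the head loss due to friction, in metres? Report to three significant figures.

V = 4Q/(πD²) = 4·0.551/(π·0.473²) = 3.136 m/s
Re = VD/ν = 3.136·0.473/1.33×10^-6 = 1.12×10^6 → turbulent
ε/D = 0.53/473 = 0.00112
Haaland: f = 0.02045
h_f = f(L/D)V²/(2g) = 0.02045·(381/0.473)·3.136²/(2·9.81) = 8.256 m

h_f ≈ 8.26 m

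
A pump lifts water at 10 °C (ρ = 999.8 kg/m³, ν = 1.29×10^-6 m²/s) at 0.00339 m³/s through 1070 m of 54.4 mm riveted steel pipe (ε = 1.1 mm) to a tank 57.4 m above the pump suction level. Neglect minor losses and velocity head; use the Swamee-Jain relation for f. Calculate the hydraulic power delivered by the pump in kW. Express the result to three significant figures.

P_hyd ≈ 5.44 kW

V = 4Q/(πD²) = 1.459 m/s; Re = 6.15×10^4; ε/D = 0.0202; f = 0.04980
h_f = f(L/D)V²/2g = 106.2 m
Total head H = z + h_f = 57.4 + 106.2 = 163.6 m
P_hyd = ρgQH = 999.8·9.81·0.00339·163.6 = 5.439 kW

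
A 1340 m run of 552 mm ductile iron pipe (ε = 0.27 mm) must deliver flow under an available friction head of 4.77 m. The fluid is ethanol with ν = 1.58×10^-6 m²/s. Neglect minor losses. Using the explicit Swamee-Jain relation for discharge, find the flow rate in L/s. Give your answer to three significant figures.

Swamee-Jain (Type II): Q = -0.965·√(gD⁵h_f/L)·ln[ε/(3.7D) + √(3.17ν²L/(gD³h_f))]
√(gD⁵h_f/L) = √(9.81·0.552⁵·4.77/1340) = 0.04230
ε/(3.7D) = 1.32×10^-4; √(3.17ν²L/(gD³h_f)) = 3.67×10^-5
Q = -0.965·0.04230·ln(1.689×10^-4) = 0.3546 m³/s
Check: V = 1.48 m/s, Re = 5.18×10^5, f = 0.01768, h_f = 4.80 m ≈ 4.77 m ✓

Q ≈ 355 L/s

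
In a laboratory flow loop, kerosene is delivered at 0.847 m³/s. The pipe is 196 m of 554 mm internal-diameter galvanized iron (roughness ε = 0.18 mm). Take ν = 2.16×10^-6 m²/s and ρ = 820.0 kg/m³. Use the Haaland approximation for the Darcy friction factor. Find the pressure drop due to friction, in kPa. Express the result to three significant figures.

V = 4Q/(πD²) = 4·0.847/(π·0.554²) = 3.514 m/s
Re = VD/ν = 3.514·0.554/2.16×10^-6 = 9.01×10^5 → turbulent
ε/D = 0.18/554 = 3.25×10^-4
Haaland: f = 0.01588
h_f = f(L/D)V²/(2g) = 0.01588·(196/0.554)·3.514²/(2·9.81) = 3.536 m
Δp = ρg·h_f = 820.0·9.81·3.536 = 28.45 kPa

Δp ≈ 28.4 kPa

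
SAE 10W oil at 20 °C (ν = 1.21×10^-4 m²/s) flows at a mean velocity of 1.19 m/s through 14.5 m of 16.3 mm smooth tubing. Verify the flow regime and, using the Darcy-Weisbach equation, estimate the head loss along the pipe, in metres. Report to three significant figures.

h_f ≈ 25.6 m

Re = VD/ν = 1.19·0.01630/1.21×10^-4 = 160 → laminar (Re < 2300)
f = 64/Re = 0.3992
h_f = f(L/D)V²/(2g) = 0.3992·(14.5/0.01630)·1.19²/(2·9.81) = 25.63 m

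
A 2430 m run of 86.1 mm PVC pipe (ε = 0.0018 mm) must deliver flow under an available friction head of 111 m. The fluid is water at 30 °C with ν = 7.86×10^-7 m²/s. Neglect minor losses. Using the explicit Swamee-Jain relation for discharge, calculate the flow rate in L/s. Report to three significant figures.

Swamee-Jain (Type II): Q = -0.965·√(gD⁵h_f/L)·ln[ε/(3.7D) + √(3.17ν²L/(gD³h_f))]
√(gD⁵h_f/L) = √(9.81·0.0861⁵·111/2430) = 0.001456
ε/(3.7D) = 5.65×10^-6; √(3.17ν²L/(gD³h_f)) = 8.27×10^-5
Q = -0.965·0.001456·ln(8.840×10^-5) = 0.01312 m³/s
Check: V = 2.25 m/s, Re = 2.47×10^5, f = 0.01513, h_f = 110 m ≈ 111 m ✓

Q ≈ 13.1 L/s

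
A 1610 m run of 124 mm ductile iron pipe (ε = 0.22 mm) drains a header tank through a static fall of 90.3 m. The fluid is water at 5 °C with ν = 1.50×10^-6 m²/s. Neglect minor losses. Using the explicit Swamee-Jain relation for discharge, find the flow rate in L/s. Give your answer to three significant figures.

Swamee-Jain (Type II): Q = -0.965·√(gD⁵h_f/L)·ln[ε/(3.7D) + √(3.17ν²L/(gD³h_f))]
√(gD⁵h_f/L) = √(9.81·0.124⁵·90.3/1610) = 0.004016
ε/(3.7D) = 4.80×10^-4; √(3.17ν²L/(gD³h_f)) = 8.25×10^-5
Q = -0.965·0.004016·ln(5.620×10^-4) = 0.02901 m³/s
Check: V = 2.40 m/s, Re = 1.99×10^5, f = 0.02384, h_f = 91.0 m ≈ 90.3 m ✓

Q ≈ 29.0 L/s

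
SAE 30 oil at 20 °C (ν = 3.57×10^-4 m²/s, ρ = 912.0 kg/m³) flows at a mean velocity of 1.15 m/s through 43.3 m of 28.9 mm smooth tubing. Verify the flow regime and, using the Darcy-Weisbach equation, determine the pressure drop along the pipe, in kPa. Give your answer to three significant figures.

Re = VD/ν = 1.15·0.02890/3.57×10^-4 = 93.1 → laminar (Re < 2300)
f = 64/Re = 0.6875
h_f = f(L/D)V²/(2g) = 0.6875·(43.3/0.02890)·1.15²/(2·9.81) = 69.43 m
Δp = ρg·h_f = 912.0·9.81·69.43 = 621.2 kPa

Δp ≈ 621 kPa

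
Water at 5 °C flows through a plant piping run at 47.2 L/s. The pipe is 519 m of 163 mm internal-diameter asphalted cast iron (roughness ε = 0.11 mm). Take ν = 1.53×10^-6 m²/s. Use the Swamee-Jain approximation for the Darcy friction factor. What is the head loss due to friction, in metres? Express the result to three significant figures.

h_f ≈ 16.2 m

V = 4Q/(πD²) = 4·0.0472/(π·0.163²) = 2.262 m/s
Re = VD/ν = 2.262·0.163/1.53×10^-6 = 2.41×10^5 → turbulent
ε/D = 0.11/163 = 6.75×10^-4
Swamee-Jain: f = 0.01954
h_f = f(L/D)V²/(2g) = 0.01954·(519/0.163)·2.262²/(2·9.81) = 16.22 m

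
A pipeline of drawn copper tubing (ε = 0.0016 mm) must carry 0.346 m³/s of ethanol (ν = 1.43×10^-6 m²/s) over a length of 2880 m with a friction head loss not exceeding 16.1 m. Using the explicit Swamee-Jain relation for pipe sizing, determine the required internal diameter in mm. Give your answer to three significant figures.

Swamee-Jain (Type III): D = 0.66·[ε^1.25·(LQ²/(gh_f))^4.75 + ν·Q^9.4·(L/(gh_f))^5.2]^0.04
LQ²/(gh_f) = 2.183; L/(gh_f) = 18.23
Term 1 = ε^1.25·(…)^4.75 = 2.32×10^-6; Term 2 = ν·Q^9.4·(…)^5.2 = 2.40×10^-4
D = 0.66·(2.32×10^-6 + 2.40×10^-4)^0.04 = 0.4730 m = 473 mm
Check: V = 1.97 m/s, Re = 6.51×10^5, f = 0.01256, h_f = 15.1 m ≈ 16.1 m ✓

D ≈ 473 mm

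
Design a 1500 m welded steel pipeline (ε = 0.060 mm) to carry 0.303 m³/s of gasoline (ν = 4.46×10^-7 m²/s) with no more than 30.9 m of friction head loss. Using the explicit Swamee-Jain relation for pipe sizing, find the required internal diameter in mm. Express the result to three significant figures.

D ≈ 352 mm

Swamee-Jain (Type III): D = 0.66·[ε^1.25·(LQ²/(gh_f))^4.75 + ν·Q^9.4·(L/(gh_f))^5.2]^0.04
LQ²/(gh_f) = 0.4543; L/(gh_f) = 4.948
Term 1 = ε^1.25·(…)^4.75 = 1.24×10^-7; Term 2 = ν·Q^9.4·(…)^5.2 = 2.43×10^-8
D = 0.66·(1.24×10^-7 + 2.43×10^-8)^0.04 = 0.3519 m = 352 mm
Check: V = 3.11 m/s, Re = 2.46×10^6, f = 0.01384, h_f = 29.2 m ≈ 30.9 m ✓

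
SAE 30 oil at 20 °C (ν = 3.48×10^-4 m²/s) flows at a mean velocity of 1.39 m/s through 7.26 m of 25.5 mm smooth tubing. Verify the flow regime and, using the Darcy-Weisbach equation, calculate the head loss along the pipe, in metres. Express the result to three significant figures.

h_f ≈ 17.6 m

Re = VD/ν = 1.39·0.02550/3.48×10^-4 = 102 → laminar (Re < 2300)
f = 64/Re = 0.6284
h_f = f(L/D)V²/(2g) = 0.6284·(7.26/0.02550)·1.39²/(2·9.81) = 17.62 m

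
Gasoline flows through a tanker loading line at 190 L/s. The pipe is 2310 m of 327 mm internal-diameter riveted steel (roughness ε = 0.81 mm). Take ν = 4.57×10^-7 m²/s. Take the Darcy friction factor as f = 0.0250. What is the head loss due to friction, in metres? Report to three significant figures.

V = 4Q/(πD²) = 4·0.190/(π·0.327²) = 2.262 m/s
h_f = f(L/D)V²/(2g) = 0.02500·(2310/0.327)·2.262²/(2·9.81) = 46.07 m

h_f ≈ 46.1 m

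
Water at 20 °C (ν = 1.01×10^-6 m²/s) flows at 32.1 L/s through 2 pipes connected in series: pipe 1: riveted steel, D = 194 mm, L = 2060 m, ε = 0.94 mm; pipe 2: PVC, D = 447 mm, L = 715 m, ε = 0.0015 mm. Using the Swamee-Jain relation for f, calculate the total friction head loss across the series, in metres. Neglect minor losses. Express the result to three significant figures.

H ≈ 19.7 m

Pipe 1: V = 1.086 m/s, Re = 2.09×10^5, ε/D = 0.00485, f = 0.03072, h_1 = f(L/D)V²/2g = 19.60 m
Pipe 2: V = 0.2046 m/s, Re = 9.05×10^4, ε/D = 3.36×10^-6, f = 0.01826, h_2 = f(L/D)V²/2g = 0.06229 m
Series → Q common, losses add: H = Σh = 19.67 m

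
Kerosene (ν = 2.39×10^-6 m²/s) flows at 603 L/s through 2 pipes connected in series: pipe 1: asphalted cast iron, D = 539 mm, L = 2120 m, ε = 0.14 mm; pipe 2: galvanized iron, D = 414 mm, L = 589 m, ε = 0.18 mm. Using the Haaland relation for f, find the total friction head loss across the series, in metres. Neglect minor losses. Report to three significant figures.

H ≈ 46.4 m

Pipe 1: V = 2.643 m/s, Re = 5.96×10^5, ε/D = 2.60×10^-4, f = 0.01564, h_1 = f(L/D)V²/2g = 21.89 m
Pipe 2: V = 4.479 m/s, Re = 7.76×10^5, ε/D = 4.35×10^-4, f = 0.01684, h_2 = f(L/D)V²/2g = 24.50 m
Series → Q common, losses add: H = Σh = 46.39 m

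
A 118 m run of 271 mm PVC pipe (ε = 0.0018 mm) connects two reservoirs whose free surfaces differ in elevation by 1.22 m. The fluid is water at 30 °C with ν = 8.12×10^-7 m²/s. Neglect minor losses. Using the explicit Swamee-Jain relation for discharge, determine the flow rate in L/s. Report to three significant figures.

Q ≈ 121 L/s

Swamee-Jain (Type II): Q = -0.965·√(gD⁵h_f/L)·ln[ε/(3.7D) + √(3.17ν²L/(gD³h_f))]
√(gD⁵h_f/L) = √(9.81·0.271⁵·1.22/118) = 0.01218
ε/(3.7D) = 1.80×10^-6; √(3.17ν²L/(gD³h_f)) = 3.22×10^-5
Q = -0.965·0.01218·ln(3.397×10^-5) = 0.1209 m³/s
Check: V = 2.10 m/s, Re = 7.00×10^5, f = 0.01247, h_f = 1.22 m ≈ 1.22 m ✓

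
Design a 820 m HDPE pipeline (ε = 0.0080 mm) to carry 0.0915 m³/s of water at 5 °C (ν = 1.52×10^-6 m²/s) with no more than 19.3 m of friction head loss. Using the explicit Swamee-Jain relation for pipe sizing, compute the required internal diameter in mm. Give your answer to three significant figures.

Swamee-Jain (Type III): D = 0.66·[ε^1.25·(LQ²/(gh_f))^4.75 + ν·Q^9.4·(L/(gh_f))^5.2]^0.04
LQ²/(gh_f) = 0.03626; L/(gh_f) = 4.331
Term 1 = ε^1.25·(…)^4.75 = 6.11×10^-14; Term 2 = ν·Q^9.4·(…)^5.2 = 5.36×10^-13
D = 0.66·(6.11×10^-14 + 5.36×10^-13)^0.04 = 0.2141 m = 214 mm
Check: V = 2.54 m/s, Re = 3.58×10^5, f = 0.01438, h_f = 18.1 m ≈ 19.3 m ✓

D ≈ 214 mm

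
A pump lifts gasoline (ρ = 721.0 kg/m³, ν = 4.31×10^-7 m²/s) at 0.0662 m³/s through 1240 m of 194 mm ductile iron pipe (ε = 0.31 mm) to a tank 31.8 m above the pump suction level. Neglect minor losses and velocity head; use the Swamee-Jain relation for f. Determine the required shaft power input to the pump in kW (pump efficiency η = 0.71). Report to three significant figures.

P_shaft ≈ 45.1 kW

V = 4Q/(πD²) = 2.240 m/s; Re = 1.01×10^6; ε/D = 0.00160; f = 0.02238
h_f = f(L/D)V²/2g = 36.57 m
Total head H = z + h_f = 31.8 + 36.57 = 68.37 m
P_hyd = ρgQH = 721.0·9.81·0.0662·68.37 = 32.01 kW
P_shaft = P_hyd/η = 32.01/0.71 = 45.09 kW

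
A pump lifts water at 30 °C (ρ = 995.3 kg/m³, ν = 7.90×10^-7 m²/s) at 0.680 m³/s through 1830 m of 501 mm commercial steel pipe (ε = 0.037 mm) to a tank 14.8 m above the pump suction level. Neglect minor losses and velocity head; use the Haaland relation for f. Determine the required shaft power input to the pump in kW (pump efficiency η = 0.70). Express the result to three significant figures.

P_shaft ≈ 396 kW

V = 4Q/(πD²) = 3.449 m/s; Re = 2.19×10^6; ε/D = 7.39×10^-5; f = 0.01217
h_f = f(L/D)V²/2g = 26.97 m
Total head H = z + h_f = 14.8 + 26.97 = 41.77 m
P_hyd = ρgQH = 995.3·9.81·0.680·41.77 = 277.3 kW
P_shaft = P_hyd/η = 277.3/0.70 = 396.2 kW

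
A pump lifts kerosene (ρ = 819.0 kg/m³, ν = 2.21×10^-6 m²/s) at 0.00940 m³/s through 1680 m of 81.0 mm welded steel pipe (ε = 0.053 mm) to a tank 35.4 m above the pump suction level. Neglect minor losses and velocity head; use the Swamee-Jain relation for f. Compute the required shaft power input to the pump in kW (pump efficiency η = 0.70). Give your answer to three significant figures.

P_shaft ≈ 12.2 kW

V = 4Q/(πD²) = 1.824 m/s; Re = 6.69×10^4; ε/D = 6.54×10^-4; f = 0.02216
h_f = f(L/D)V²/2g = 77.95 m
Total head H = z + h_f = 35.4 + 77.95 = 113.3 m
P_hyd = ρgQH = 819.0·9.81·0.00940·113.3 = 8.560 kW
P_shaft = P_hyd/η = 8.560/0.70 = 12.23 kW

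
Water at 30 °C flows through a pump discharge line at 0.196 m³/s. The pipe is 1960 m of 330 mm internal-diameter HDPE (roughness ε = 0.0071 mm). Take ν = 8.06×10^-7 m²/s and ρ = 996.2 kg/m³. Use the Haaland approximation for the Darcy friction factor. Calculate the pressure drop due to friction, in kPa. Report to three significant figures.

V = 4Q/(πD²) = 4·0.196/(π·0.330²) = 2.292 m/s
Re = VD/ν = 2.292·0.330/8.06×10^-7 = 9.38×10^5 → turbulent
ε/D = 0.0071/330 = 2.15×10^-5
Haaland: f = 0.01210
h_f = f(L/D)V²/(2g) = 0.01210·(1960/0.330)·2.292²/(2·9.81) = 19.23 m
Δp = ρg·h_f = 996.2·9.81·19.23 = 188.0 kPa

Δp ≈ 188 kPa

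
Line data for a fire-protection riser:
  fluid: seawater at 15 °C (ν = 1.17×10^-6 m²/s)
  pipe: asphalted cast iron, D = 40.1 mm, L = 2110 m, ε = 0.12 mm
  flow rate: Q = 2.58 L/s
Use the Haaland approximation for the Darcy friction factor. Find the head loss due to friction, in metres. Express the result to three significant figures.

V = 4Q/(πD²) = 4·0.00258/(π·0.0401²) = 2.043 m/s
Re = VD/ν = 2.043·0.0401/1.17×10^-6 = 7.00×10^4 → turbulent
ε/D = 0.12/40.1 = 0.00299
Haaland: f = 0.02784
h_f = f(L/D)V²/(2g) = 0.02784·(2110/0.0401)·2.043²/(2·9.81) = 311.6 m

h_f ≈ 312 m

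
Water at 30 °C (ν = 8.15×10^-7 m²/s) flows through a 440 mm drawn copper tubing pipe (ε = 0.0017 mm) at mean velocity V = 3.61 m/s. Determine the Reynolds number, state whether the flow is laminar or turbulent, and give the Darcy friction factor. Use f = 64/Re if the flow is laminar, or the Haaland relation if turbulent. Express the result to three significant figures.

Re ≈ 1.95×10^6; turbulent; f ≈ 0.0105

Re = VD/ν = 3.610·0.440/8.15×10^-7 = 1.95×10^6
Re > 4000 → turbulent; ε/D = 3.86×10^-6
Haaland: f = 0.01049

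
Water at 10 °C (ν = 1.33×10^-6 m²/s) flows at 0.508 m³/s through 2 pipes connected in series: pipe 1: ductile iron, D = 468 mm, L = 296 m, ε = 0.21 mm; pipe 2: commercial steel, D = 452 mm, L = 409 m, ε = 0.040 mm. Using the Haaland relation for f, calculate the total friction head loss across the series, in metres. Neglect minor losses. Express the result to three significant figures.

Pipe 1: V = 2.953 m/s, Re = 1.04×10^6, ε/D = 4.49×10^-4, f = 0.01679, h_1 = f(L/D)V²/2g = 4.721 m
Pipe 2: V = 3.166 m/s, Re = 1.08×10^6, ε/D = 8.85×10^-5, f = 0.01307, h_2 = f(L/D)V²/2g = 6.043 m
Series → Q common, losses add: H = Σh = 10.76 m

H ≈ 10.8 m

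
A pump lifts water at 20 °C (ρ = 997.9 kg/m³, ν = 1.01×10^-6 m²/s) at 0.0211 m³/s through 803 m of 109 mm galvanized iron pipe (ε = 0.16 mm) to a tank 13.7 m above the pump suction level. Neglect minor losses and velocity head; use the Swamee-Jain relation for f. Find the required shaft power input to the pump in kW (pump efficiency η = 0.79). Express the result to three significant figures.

P_shaft ≈ 15.0 kW

V = 4Q/(πD²) = 2.261 m/s; Re = 2.44×10^5; ε/D = 0.00147; f = 0.02267
h_f = f(L/D)V²/2g = 43.53 m
Total head H = z + h_f = 13.7 + 43.53 = 57.23 m
P_hyd = ρgQH = 997.9·9.81·0.0211·57.23 = 11.82 kW
P_shaft = P_hyd/η = 11.82/0.79 = 14.96 kW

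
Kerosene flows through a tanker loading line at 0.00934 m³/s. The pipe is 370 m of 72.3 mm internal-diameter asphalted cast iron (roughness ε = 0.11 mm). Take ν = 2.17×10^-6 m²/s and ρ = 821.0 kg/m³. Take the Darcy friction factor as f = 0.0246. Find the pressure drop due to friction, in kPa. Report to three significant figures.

Δp ≈ 267 kPa

V = 4Q/(πD²) = 4·0.00934/(π·0.0723²) = 2.275 m/s
h_f = f(L/D)V²/(2g) = 0.02460·(370/0.0723)·2.275²/(2·9.81) = 33.21 m
Δp = ρg·h_f = 821.0·9.81·33.21 = 267.5 kPa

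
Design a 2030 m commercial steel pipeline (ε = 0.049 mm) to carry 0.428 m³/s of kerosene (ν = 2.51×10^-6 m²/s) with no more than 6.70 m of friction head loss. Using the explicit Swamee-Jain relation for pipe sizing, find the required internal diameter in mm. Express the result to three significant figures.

Swamee-Jain (Type III): D = 0.66·[ε^1.25·(LQ²/(gh_f))^4.75 + ν·Q^9.4·(L/(gh_f))^5.2]^0.04
LQ²/(gh_f) = 5.658; L/(gh_f) = 30.89
Term 1 = ε^1.25·(…)^4.75 = 0.0154; Term 2 = ν·Q^9.4·(…)^5.2 = 0.0481
D = 0.66·(0.0154 + 0.0481)^0.04 = 0.5911 m = 591 mm
Check: V = 1.56 m/s, Re = 3.67×10^5, f = 0.01484, h_f = 6.32 m ≈ 6.70 m ✓

D ≈ 591 mm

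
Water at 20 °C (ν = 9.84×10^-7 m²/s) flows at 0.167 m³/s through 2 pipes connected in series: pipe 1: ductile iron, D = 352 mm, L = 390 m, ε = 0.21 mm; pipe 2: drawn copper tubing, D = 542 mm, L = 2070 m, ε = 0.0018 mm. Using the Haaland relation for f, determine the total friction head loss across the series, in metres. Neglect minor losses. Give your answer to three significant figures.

Pipe 1: V = 1.716 m/s, Re = 6.14×10^5, ε/D = 5.97×10^-4, f = 0.01803, h_1 = f(L/D)V²/2g = 2.999 m
Pipe 2: V = 0.7238 m/s, Re = 3.99×10^5, ε/D = 3.32×10^-6, f = 0.01364, h_2 = f(L/D)V²/2g = 1.391 m
Series → Q common, losses add: H = Σh = 4.390 m

H ≈ 4.39 m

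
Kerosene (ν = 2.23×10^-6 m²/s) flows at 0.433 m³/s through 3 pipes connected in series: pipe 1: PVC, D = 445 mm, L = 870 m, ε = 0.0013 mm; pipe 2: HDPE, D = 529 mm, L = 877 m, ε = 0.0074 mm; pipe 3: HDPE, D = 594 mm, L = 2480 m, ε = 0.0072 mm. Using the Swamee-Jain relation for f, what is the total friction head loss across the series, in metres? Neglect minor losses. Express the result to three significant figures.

H ≈ 21.5 m

Pipe 1: V = 2.784 m/s, Re = 5.56×10^5, ε/D = 2.92×10^-6, f = 0.01290, h_1 = f(L/D)V²/2g = 9.962 m
Pipe 2: V = 1.970 m/s, Re = 4.67×10^5, ε/D = 1.40×10^-5, f = 0.01346, h_2 = f(L/D)V²/2g = 4.416 m
Pipe 3: V = 1.563 m/s, Re = 4.16×10^5, ε/D = 1.21×10^-5, f = 0.01370, h_3 = f(L/D)V²/2g = 7.120 m
Series → Q common, losses add: H = Σh = 21.50 m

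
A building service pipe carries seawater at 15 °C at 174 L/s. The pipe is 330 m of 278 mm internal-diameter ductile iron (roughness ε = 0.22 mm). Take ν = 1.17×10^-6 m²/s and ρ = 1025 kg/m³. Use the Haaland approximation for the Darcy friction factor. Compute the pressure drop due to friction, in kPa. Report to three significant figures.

Δp ≈ 95.3 kPa

V = 4Q/(πD²) = 4·0.174/(π·0.278²) = 2.867 m/s
Re = VD/ν = 2.867·0.278/1.17×10^-6 = 6.81×10^5 → turbulent
ε/D = 0.22/278 = 7.91×10^-4
Haaland: f = 0.01906
h_f = f(L/D)V²/(2g) = 0.01906·(330/0.278)·2.867²/(2·9.81) = 9.475 m
Δp = ρg·h_f = 1025·9.81·9.475 = 95.27 kPa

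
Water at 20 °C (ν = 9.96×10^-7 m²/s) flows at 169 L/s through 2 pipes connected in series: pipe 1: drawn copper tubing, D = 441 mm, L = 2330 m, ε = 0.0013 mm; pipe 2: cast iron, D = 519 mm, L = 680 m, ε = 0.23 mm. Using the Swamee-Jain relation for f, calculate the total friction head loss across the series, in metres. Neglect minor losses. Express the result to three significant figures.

Pipe 1: V = 1.106 m/s, Re = 4.90×10^5, ε/D = 2.95×10^-6, f = 0.01319, h_1 = f(L/D)V²/2g = 4.347 m
Pipe 2: V = 0.7988 m/s, Re = 4.16×10^5, ε/D = 4.43×10^-4, f = 0.01760, h_2 = f(L/D)V²/2g = 0.7498 m
Series → Q common, losses add: H = Σh = 5.097 m

H ≈ 5.10 m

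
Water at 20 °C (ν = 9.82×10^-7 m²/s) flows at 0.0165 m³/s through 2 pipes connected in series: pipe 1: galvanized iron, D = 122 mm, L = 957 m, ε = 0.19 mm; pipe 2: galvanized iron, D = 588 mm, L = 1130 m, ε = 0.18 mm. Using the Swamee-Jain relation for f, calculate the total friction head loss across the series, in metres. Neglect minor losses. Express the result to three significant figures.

H ≈ 18.6 m

Pipe 1: V = 1.411 m/s, Re = 1.75×10^5, ε/D = 0.00156, f = 0.02330, h_1 = f(L/D)V²/2g = 18.56 m
Pipe 2: V = 0.06076 m/s, Re = 3.64×10^4, ε/D = 3.06×10^-4, f = 0.02334, h_2 = f(L/D)V²/2g = 0.008441 m
Series → Q common, losses add: H = Σh = 18.57 m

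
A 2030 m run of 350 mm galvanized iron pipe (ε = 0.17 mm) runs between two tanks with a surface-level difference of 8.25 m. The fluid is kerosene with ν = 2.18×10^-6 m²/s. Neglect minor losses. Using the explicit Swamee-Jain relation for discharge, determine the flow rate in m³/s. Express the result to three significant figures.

Swamee-Jain (Type II): Q = -0.965·√(gD⁵h_f/L)·ln[ε/(3.7D) + √(3.17ν²L/(gD³h_f))]
√(gD⁵h_f/L) = √(9.81·0.350⁵·8.25/2030) = 0.01447
ε/(3.7D) = 1.31×10^-4; √(3.17ν²L/(gD³h_f)) = 9.39×10^-5
Q = -0.965·0.01447·ln(2.252×10^-4) = 0.1173 m³/s
Check: V = 1.22 m/s, Re = 1.96×10^5, f = 0.01890, h_f = 8.30 m ≈ 8.25 m ✓

Q ≈ 0.117 m³/s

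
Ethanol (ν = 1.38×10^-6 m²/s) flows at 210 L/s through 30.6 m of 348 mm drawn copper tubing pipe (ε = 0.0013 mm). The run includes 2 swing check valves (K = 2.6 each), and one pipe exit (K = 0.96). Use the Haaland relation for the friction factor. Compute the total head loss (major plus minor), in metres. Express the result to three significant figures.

V = 4Q/(πD²) = 2.208 m/s; V²/2g = 0.2485 m
Re = 5.57×10^5, ε/D = 3.74×10^-6 → f = 0.01286 (Haaland)
Major: h_f = f(L/D)·V²/2g = 0.01286·87.93·0.2485 = 0.2809 m
Minor: ΣK = 6.16; h_m = ΣK·V²/2g = 1.530 m
Total H_L = 0.2809 + 1.530 = 1.811 m

H_L ≈ 1.81 m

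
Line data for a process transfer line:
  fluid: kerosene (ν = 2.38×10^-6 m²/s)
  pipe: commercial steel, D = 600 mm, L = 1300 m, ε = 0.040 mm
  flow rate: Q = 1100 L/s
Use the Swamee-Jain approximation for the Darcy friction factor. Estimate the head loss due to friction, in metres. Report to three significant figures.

h_f ≈ 21.7 m

V = 4Q/(πD²) = 4·1.10/(π·0.600²) = 3.890 m/s
Re = VD/ν = 3.890·0.600/2.38×10^-6 = 9.81×10^5 → turbulent
ε/D = 0.040/600 = 6.67×10^-5
Swamee-Jain: f = 0.01301
h_f = f(L/D)V²/(2g) = 0.01301·(1300/0.600)·3.890²/(2·9.81) = 21.74 m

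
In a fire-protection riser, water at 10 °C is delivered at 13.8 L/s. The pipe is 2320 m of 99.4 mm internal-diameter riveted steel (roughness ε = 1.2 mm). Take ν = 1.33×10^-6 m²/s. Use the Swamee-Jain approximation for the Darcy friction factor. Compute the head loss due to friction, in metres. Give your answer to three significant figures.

V = 4Q/(πD²) = 4·0.0138/(π·0.0994²) = 1.778 m/s
Re = VD/ν = 1.778·0.0994/1.33×10^-6 = 1.33×10^5 → turbulent
ε/D = 1.2/99.4 = 0.0121
Swamee-Jain: f = 0.04104
h_f = f(L/D)V²/(2g) = 0.04104·(2320/0.0994)·1.778²/(2·9.81) = 154.4 m

h_f ≈ 154 m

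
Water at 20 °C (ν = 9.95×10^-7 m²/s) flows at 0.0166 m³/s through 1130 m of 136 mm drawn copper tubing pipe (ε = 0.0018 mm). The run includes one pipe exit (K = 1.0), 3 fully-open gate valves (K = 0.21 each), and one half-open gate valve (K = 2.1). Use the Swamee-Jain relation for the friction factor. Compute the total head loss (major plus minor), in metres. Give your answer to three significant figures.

H_L ≈ 9.32 m

V = 4Q/(πD²) = 1.143 m/s; V²/2g = 0.06656 m
Re = 1.56×10^5, ε/D = 1.32×10^-5 → f = 0.01641 (Swamee-Jain)
Major: h_f = f(L/D)·V²/2g = 0.01641·8309·0.06656 = 9.076 m
Minor: ΣK = 3.73; h_m = ΣK·V²/2g = 0.2483 m
Total H_L = 9.076 + 0.2483 = 9.325 m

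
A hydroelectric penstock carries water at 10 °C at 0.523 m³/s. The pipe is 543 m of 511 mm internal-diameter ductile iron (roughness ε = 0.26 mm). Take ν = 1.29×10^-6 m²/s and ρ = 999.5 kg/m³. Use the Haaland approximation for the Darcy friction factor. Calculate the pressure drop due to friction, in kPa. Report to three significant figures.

V = 4Q/(πD²) = 4·0.523/(π·0.511²) = 2.550 m/s
Re = VD/ν = 2.550·0.511/1.29×10^-6 = 1.01×10^6 → turbulent
ε/D = 0.26/511 = 5.09×10^-4
Haaland: f = 0.01723
h_f = f(L/D)V²/(2g) = 0.01723·(543/0.511)·2.550²/(2·9.81) = 6.068 m
Δp = ρg·h_f = 999.5·9.81·6.068 = 59.50 kPa

Δp ≈ 59.5 kPa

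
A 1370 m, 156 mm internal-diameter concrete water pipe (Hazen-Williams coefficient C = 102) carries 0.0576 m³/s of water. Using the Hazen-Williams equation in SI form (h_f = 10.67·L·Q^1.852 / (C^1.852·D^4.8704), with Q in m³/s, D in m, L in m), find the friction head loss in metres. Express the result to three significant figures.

h_f ≈ 120 m

h_f = 10.67·1370·0.0576^1.852 / (102^1.852·0.156^4.8704) = 120.0 m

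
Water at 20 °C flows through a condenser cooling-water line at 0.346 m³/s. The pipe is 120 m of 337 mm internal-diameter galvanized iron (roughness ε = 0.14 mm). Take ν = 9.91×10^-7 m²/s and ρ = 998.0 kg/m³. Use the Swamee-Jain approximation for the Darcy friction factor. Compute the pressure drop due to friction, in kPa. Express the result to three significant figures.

Δp ≈ 44.3 kPa

V = 4Q/(πD²) = 4·0.346/(π·0.337²) = 3.879 m/s
Re = VD/ν = 3.879·0.337/9.91×10^-7 = 1.32×10^6 → turbulent
ε/D = 0.14/337 = 4.15×10^-4
Swamee-Jain: f = 0.01656
h_f = f(L/D)V²/(2g) = 0.01656·(120/0.337)·3.879²/(2·9.81) = 4.522 m
Δp = ρg·h_f = 998.0·9.81·4.522 = 44.27 kPa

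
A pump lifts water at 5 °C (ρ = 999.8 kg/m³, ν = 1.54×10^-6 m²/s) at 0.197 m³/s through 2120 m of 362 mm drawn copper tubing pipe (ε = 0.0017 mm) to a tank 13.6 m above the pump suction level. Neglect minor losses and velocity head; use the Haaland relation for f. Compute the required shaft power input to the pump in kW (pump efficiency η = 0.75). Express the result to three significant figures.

P_shaft ≈ 72.7 kW

V = 4Q/(πD²) = 1.914 m/s; Re = 4.50×10^5; ε/D = 4.70×10^-6; f = 0.01336
h_f = f(L/D)V²/2g = 14.61 m
Total head H = z + h_f = 13.6 + 14.61 = 28.21 m
P_hyd = ρgQH = 999.8·9.81·0.197·28.21 = 54.51 kW
P_shaft = P_hyd/η = 54.51/0.75 = 72.68 kW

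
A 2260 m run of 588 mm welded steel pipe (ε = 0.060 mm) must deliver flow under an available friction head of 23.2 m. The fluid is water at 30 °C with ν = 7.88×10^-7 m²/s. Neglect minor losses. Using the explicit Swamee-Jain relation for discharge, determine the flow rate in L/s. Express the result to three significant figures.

Q ≈ 828 L/s

Swamee-Jain (Type II): Q = -0.965·√(gD⁵h_f/L)·ln[ε/(3.7D) + √(3.17ν²L/(gD³h_f))]
√(gD⁵h_f/L) = √(9.81·0.588⁵·23.2/2260) = 0.08413
ε/(3.7D) = 2.76×10^-5; √(3.17ν²L/(gD³h_f)) = 9.81×10^-6
Q = -0.965·0.08413·ln(3.738×10^-5) = 0.8277 m³/s
Check: V = 3.05 m/s, Re = 2.27×10^6, f = 0.01283, h_f = 23.3 m ≈ 23.2 m ✓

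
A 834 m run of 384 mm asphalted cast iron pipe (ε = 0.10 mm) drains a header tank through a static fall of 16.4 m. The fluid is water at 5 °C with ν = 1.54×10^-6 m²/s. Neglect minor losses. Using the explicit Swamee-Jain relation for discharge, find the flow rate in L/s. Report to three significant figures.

Q ≈ 358 L/s

Swamee-Jain (Type II): Q = -0.965·√(gD⁵h_f/L)·ln[ε/(3.7D) + √(3.17ν²L/(gD³h_f))]
√(gD⁵h_f/L) = √(9.81·0.384⁵·16.4/834) = 0.04013
ε/(3.7D) = 7.04×10^-5; √(3.17ν²L/(gD³h_f)) = 2.62×10^-5
Q = -0.965·0.04013·ln(9.662×10^-5) = 0.3580 m³/s
Check: V = 3.09 m/s, Re = 7.71×10^5, f = 0.01560, h_f = 16.5 m ≈ 16.4 m ✓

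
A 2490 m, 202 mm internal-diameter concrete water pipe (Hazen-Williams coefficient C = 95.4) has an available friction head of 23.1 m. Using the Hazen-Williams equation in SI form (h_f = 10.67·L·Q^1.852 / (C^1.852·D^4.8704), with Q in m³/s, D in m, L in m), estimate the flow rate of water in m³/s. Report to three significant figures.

Rearranging: Q = [h_f·C^1.852·D^4.8704 / (10.67·L)]^(1/1.852)
Q = [23.1·95.4^1.852·0.202^4.8704 / (10.67·2490)]^0.540 = 0.03163 m³/s

Q ≈ 0.0316 m³/s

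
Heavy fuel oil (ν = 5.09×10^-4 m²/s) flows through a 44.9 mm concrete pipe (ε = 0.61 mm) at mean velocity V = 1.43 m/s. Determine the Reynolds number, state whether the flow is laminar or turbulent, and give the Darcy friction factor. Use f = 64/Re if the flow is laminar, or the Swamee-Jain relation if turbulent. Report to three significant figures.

Re = VD/ν = 1.430·0.0449/5.09×10^-4 = 126
Re < 2300 → laminar → f = 64/Re = 0.5074

Re ≈ 126; laminar; f = 64/Re ≈ 0.507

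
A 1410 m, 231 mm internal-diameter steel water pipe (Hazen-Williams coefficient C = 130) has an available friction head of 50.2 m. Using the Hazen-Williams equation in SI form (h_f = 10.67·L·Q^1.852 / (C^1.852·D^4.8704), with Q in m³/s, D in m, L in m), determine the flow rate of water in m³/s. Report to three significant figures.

Q ≈ 0.127 m³/s

Rearranging: Q = [h_f·C^1.852·D^4.8704 / (10.67·L)]^(1/1.852)
Q = [50.2·130^1.852·0.231^4.8704 / (10.67·1410)]^0.540 = 0.1268 m³/s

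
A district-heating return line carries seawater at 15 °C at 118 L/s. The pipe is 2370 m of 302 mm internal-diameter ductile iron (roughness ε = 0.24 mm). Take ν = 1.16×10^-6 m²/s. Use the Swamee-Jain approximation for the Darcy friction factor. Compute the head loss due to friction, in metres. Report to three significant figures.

h_f ≈ 21.2 m

V = 4Q/(πD²) = 4·0.118/(π·0.302²) = 1.647 m/s
Re = VD/ν = 1.647·0.302/1.16×10^-6 = 4.29×10^5 → turbulent
ε/D = 0.24/302 = 7.95×10^-4
Swamee-Jain: f = 0.01952
h_f = f(L/D)V²/(2g) = 0.01952·(2370/0.302)·1.647²/(2·9.81) = 21.19 m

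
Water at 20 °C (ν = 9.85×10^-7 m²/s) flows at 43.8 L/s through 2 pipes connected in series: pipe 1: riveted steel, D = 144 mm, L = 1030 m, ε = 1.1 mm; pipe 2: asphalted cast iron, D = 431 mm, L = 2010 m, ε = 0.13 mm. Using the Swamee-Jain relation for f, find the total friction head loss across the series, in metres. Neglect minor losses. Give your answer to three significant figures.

H ≈ 92.6 m

Pipe 1: V = 2.689 m/s, Re = 3.93×10^5, ε/D = 0.00764, f = 0.03496, h_1 = f(L/D)V²/2g = 92.18 m
Pipe 2: V = 0.3002 m/s, Re = 1.31×10^5, ε/D = 3.02×10^-4, f = 0.01876, h_2 = f(L/D)V²/2g = 0.4019 m
Series → Q common, losses add: H = Σh = 92.59 m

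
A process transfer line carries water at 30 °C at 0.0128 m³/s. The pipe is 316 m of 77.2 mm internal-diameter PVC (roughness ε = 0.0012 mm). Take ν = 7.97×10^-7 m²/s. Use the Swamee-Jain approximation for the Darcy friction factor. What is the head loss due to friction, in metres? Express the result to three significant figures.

h_f ≈ 23.2 m

V = 4Q/(πD²) = 4·0.0128/(π·0.0772²) = 2.735 m/s
Re = VD/ν = 2.735·0.0772/7.97×10^-7 = 2.65×10^5 → turbulent
ε/D = 0.0012/77.2 = 1.55×10^-5
Swamee-Jain: f = 0.01488
h_f = f(L/D)V²/(2g) = 0.01488·(316/0.0772)·2.735²/(2·9.81) = 23.22 m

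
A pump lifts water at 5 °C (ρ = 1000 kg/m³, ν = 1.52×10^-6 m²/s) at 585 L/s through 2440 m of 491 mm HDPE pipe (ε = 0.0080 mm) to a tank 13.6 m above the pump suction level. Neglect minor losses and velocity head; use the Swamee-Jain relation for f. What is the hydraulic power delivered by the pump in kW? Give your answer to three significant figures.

P_hyd ≈ 245 kW

V = 4Q/(πD²) = 3.090 m/s; Re = 9.98×10^5; ε/D = 1.63×10^-5; f = 0.01200
h_f = f(L/D)V²/2g = 29.02 m
Total head H = z + h_f = 13.6 + 29.02 = 42.62 m
P_hyd = ρgQH = 1000·9.81·0.585·42.62 = 244.6 kW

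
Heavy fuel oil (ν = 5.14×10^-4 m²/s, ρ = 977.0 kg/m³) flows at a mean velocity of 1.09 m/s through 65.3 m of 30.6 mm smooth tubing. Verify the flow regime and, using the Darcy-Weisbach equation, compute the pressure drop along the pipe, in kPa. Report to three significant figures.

Δp ≈ 1220 kPa

Re = VD/ν = 1.09·0.03060/5.14×10^-4 = 64.9 → laminar (Re < 2300)
f = 64/Re = 0.9863
h_f = f(L/D)V²/(2g) = 0.9863·(65.3/0.03060)·1.09²/(2·9.81) = 127.5 m
Δp = ρg·h_f = 977.0·9.81·127.5 = 1222 kPa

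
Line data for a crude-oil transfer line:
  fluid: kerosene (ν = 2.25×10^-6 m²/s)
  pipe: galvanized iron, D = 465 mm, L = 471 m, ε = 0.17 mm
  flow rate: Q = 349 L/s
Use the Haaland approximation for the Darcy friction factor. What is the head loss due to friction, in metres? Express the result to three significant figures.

V = 4Q/(πD²) = 4·0.349/(π·0.465²) = 2.055 m/s
Re = VD/ν = 2.055·0.465/2.25×10^-6 = 4.25×10^5 → turbulent
ε/D = 0.17/465 = 3.66×10^-4
Haaland: f = 0.01682
h_f = f(L/D)V²/(2g) = 0.01682·(471/0.465)·2.055²/(2·9.81) = 3.668 m

h_f ≈ 3.67 m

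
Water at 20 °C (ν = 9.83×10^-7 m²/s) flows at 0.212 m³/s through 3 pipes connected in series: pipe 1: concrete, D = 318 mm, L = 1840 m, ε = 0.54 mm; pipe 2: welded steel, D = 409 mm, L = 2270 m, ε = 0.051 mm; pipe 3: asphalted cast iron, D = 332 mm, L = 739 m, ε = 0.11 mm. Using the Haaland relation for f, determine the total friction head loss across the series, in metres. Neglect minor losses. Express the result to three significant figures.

H ≈ 69.0 m

Pipe 1: V = 2.669 m/s, Re = 8.64×10^5, ε/D = 0.00170, f = 0.02269, h_1 = f(L/D)V²/2g = 47.68 m
Pipe 2: V = 1.614 m/s, Re = 6.71×10^5, ε/D = 1.25×10^-4, f = 0.01412, h_2 = f(L/D)V²/2g = 10.40 m
Pipe 3: V = 2.449 m/s, Re = 8.27×10^5, ε/D = 3.31×10^-4, f = 0.01599, h_3 = f(L/D)V²/2g = 10.88 m
Series → Q common, losses add: H = Σh = 68.96 m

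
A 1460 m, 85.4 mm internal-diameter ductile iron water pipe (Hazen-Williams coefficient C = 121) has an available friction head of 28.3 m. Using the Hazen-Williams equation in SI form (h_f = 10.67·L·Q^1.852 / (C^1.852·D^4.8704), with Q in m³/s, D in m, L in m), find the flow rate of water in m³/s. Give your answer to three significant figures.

Q ≈ 0.00621 m³/s

Rearranging: Q = [h_f·C^1.852·D^4.8704 / (10.67·L)]^(1/1.852)
Q = [28.3·121^1.852·0.0854^4.8704 / (10.67·1460)]^0.540 = 0.006207 m³/s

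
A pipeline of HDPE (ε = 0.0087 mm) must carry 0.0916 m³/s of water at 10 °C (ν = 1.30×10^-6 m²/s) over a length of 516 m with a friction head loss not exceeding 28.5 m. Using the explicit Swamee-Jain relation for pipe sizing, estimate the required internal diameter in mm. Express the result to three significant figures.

Swamee-Jain (Type III): D = 0.66·[ε^1.25·(LQ²/(gh_f))^4.75 + ν·Q^9.4·(L/(gh_f))^5.2]^0.04
LQ²/(gh_f) = 0.01549; L/(gh_f) = 1.846
Term 1 = ε^1.25·(…)^4.75 = 1.19×10^-15; Term 2 = ν·Q^9.4·(…)^5.2 = 5.49×10^-15
D = 0.66·(1.19×10^-15 + 5.49×10^-15)^0.04 = 0.1789 m = 179 mm
Check: V = 3.65 m/s, Re = 5.02×10^5, f = 0.01381, h_f = 27.0 m ≈ 28.5 m ✓

D ≈ 179 mm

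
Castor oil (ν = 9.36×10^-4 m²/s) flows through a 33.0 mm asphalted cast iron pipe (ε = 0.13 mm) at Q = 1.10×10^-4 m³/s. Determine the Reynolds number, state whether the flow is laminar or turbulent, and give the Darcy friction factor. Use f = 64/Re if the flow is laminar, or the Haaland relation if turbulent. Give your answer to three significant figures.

V = 4Q/(πD²) = 0.1286 m/s
Re = VD/ν = 0.1286·0.0330/9.36×10^-4 = 4.53
Re < 2300 → laminar → f = 64/Re = 14.11

Re ≈ 4.53; laminar; f = 64/Re ≈ 14.1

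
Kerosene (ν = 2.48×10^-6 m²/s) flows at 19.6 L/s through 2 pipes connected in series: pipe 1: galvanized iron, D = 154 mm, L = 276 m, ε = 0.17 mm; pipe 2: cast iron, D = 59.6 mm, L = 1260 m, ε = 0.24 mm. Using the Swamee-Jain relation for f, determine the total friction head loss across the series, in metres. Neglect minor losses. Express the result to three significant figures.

Pipe 1: V = 1.052 m/s, Re = 6.53×10^4, ε/D = 0.00110, f = 0.02369, h_1 = f(L/D)V²/2g = 2.396 m
Pipe 2: V = 7.025 m/s, Re = 1.69×10^5, ε/D = 0.00403, f = 0.02932, h_2 = f(L/D)V²/2g = 1559 m
Series → Q common, losses add: H = Σh = 1562 m

H ≈ 1560 m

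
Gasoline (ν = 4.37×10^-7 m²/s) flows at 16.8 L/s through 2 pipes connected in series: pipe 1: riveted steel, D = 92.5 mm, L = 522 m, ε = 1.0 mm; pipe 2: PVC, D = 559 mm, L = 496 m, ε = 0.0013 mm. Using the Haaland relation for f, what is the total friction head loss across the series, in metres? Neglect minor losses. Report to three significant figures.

H ≈ 70.3 m

Pipe 1: V = 2.500 m/s, Re = 5.29×10^5, ε/D = 0.0108, f = 0.03910, h_1 = f(L/D)V²/2g = 70.29 m
Pipe 2: V = 0.06845 m/s, Re = 8.76×10^4, ε/D = 2.33×10^-6, f = 0.01834, h_2 = f(L/D)V²/2g = 0.003886 m
Series → Q common, losses add: H = Σh = 70.30 m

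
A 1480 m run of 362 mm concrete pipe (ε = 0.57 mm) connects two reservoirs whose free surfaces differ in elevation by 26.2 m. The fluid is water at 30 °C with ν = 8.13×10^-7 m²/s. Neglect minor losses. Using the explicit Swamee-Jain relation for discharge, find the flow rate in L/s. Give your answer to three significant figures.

Swamee-Jain (Type II): Q = -0.965·√(gD⁵h_f/L)·ln[ε/(3.7D) + √(3.17ν²L/(gD³h_f))]
√(gD⁵h_f/L) = √(9.81·0.362⁵·26.2/1480) = 0.03286
ε/(3.7D) = 4.26×10^-4; √(3.17ν²L/(gD³h_f)) = 1.59×10^-5
Q = -0.965·0.03286·ln(4.415×10^-4) = 0.2449 m³/s
Check: V = 2.38 m/s, Re = 1.06×10^6, f = 0.02228, h_f = 26.3 m ≈ 26.2 m ✓

Q ≈ 245 L/s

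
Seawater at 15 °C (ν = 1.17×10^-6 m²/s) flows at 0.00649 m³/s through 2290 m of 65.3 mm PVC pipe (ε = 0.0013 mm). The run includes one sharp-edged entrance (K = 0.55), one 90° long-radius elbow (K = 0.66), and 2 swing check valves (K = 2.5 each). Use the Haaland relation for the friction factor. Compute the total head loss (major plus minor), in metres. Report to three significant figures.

H_L ≈ 119 m

V = 4Q/(πD²) = 1.938 m/s; V²/2g = 0.1914 m
Re = 1.08×10^5, ε/D = 1.99×10^-5 → f = 0.01762 (Haaland)
Major: h_f = f(L/D)·V²/2g = 0.01762·35069·0.1914 = 118.3 m
Minor: ΣK = 6.21; h_m = ΣK·V²/2g = 1.189 m
Total H_L = 118.3 + 1.189 = 119.4 m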